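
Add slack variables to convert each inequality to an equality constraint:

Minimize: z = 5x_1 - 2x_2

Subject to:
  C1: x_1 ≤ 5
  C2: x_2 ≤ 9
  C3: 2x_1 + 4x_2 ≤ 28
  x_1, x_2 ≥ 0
min z = 5x_1 - 2x_2

s.t.
  x_1 + s1 = 5
  x_2 + s2 = 9
  2x_1 + 4x_2 + s3 = 28
  x_1, x_2, s1, s2, s3 ≥ 0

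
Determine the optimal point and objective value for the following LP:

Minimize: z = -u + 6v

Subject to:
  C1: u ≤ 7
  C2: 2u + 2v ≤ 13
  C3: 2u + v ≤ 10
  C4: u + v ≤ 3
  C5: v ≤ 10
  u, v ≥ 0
Each vertex is the intersection of two constraint boundaries that also satisfies all remaining constraints:
  u = 0 and v = 0 → (0, 0)
  u + v = 3 and v = 0 → (3, 0)
  u + v = 3 and u = 0 → (0, 3)

Evaluating z = -u + 6v at each vertex:
  (0, 0): z = 0
  (3, 0): z = -3
  (0, 3): z = 18

The minimum is at (3, 0) with z = -3.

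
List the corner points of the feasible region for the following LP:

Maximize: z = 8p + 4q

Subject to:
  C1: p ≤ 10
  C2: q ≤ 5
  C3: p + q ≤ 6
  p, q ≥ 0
Each vertex is the intersection of two constraint boundaries that also satisfies all remaining constraints:
  p = 0 and q = 0 → (0, 0)
  p + q = 6 and q = 0 → (6, 0)
  q = 5 and p + q = 6 → (1, 5)
  q = 5 and p = 0 → (0, 5)

Vertices: (0, 0), (6, 0), (1, 5), (0, 5)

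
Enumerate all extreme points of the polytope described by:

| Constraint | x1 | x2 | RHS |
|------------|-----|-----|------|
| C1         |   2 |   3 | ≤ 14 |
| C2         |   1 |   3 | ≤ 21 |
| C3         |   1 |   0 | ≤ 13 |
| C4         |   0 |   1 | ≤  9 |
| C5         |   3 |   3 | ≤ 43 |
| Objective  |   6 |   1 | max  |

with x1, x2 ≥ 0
Each vertex is the intersection of two constraint boundaries that also satisfies all remaining constraints:
  x1 = 0 and x2 = 0 → (0, 0)
  2x1 + 3x2 = 14 and x2 = 0 → (7, 0)
  2x1 + 3x2 = 14 and x1 = 0 → (0, 4.667)

Vertices: (0, 0), (7, 0), (0, 4.667)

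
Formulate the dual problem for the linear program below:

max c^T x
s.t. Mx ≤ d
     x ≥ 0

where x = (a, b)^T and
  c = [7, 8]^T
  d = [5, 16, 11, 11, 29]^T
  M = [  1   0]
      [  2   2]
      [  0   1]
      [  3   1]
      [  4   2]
Minimize: z = 5y1 + 16y2 + 11y3 + 11y4 + 29y5

Subject to:
  C1: -y1 - 2y2 - 3y4 - 4y5 ≤ -7
  C2: -2y2 - y3 - y4 - 2y5 ≤ -8
  y1, y2, y3, y4, y5 ≥ 0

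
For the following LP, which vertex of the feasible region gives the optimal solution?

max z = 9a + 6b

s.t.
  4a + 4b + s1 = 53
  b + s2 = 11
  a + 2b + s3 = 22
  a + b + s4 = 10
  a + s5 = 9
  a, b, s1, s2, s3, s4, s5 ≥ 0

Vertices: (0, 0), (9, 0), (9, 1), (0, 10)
Evaluating z = 9a + 6b at each vertex:
  (0, 0): z = 0
  (9, 0): z = 81
  (9, 1): z = 87
  (0, 10): z = 60

The largest value is z = 87, attained at (9, 1).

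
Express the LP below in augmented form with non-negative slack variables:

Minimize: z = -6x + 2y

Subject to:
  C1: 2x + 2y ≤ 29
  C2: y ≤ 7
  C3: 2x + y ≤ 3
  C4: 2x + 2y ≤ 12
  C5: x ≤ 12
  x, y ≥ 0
min z = -6x + 2y

s.t.
  2x + 2y + s1 = 29
  y + s2 = 7
  2x + y + s3 = 3
  2x + 2y + s4 = 12
  x + s5 = 12
  x, y, s1, s2, s3, s4, s5 ≥ 0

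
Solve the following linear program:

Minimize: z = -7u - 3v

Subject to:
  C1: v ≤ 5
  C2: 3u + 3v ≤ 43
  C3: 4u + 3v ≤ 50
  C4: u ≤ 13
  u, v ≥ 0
u = 12.5, v = 0, z = -87.5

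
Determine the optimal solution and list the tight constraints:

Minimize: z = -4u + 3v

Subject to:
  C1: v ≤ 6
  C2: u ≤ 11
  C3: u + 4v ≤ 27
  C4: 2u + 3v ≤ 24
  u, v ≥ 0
Optimal: u = 11, v = 0
Binding: C2, v ≥ 0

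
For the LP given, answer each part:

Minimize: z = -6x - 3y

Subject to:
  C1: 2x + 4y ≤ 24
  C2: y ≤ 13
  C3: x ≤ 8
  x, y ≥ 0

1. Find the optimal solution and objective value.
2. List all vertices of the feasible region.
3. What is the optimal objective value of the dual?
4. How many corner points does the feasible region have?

1. x = 8, y = 2, z = -54
2. (0, 0), (8, 0), (8, 2), (0, 6)
3. -54 (by strong duality, equal to the primal optimum)
4. 4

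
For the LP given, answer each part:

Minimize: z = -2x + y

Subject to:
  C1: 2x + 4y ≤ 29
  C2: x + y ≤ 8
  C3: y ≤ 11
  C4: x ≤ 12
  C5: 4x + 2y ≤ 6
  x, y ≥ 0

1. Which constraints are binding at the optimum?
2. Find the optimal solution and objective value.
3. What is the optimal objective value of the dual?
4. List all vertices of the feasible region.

1. C5, y ≥ 0
2. x = 1.5, y = 0, z = -3
3. -3 (by strong duality, equal to the primal optimum)
4. (0, 0), (1.5, 0), (0, 3)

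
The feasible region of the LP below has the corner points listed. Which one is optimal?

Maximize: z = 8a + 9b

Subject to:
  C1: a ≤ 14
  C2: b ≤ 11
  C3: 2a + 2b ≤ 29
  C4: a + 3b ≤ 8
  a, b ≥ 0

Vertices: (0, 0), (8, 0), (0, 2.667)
Evaluating z = 8a + 9b at each vertex:
  (0, 0): z = 0
  (8, 0): z = 64
  (0, 2.667): z = 24

The largest value is z = 64, attained at (8, 0).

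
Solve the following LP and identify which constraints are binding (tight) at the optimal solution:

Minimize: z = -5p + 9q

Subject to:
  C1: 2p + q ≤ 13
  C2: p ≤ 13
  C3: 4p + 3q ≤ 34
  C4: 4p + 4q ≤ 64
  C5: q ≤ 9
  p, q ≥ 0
Optimal: p = 6.5, q = 0
Slack at optimum:
  C1: slack = 0 (binding)
  C2: slack = 6.5
  C3: slack = 8
  C4: slack = 38
  C5: slack = 9
  p ≥ 0: p = 6.5
  q ≥ 0: q = 0 (binding)
Binding constraints: C1, q ≥ 0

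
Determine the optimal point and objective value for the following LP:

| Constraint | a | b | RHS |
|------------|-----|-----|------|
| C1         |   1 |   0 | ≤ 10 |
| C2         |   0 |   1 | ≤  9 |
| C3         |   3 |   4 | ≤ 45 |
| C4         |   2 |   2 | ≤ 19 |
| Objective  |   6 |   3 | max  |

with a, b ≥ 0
a = 9.5, b = 0, z = 57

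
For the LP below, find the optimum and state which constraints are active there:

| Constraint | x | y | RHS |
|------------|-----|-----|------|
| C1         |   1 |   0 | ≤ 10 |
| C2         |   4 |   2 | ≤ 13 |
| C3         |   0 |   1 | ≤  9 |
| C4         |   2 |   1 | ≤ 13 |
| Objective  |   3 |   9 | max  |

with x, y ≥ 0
Optimal: x = 0, y = 6.5
Binding: C2, x ≥ 0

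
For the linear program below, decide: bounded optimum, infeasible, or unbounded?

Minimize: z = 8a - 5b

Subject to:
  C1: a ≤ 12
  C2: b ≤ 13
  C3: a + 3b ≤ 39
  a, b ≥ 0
The point (0, 13) satisfies every constraint, so the LP is feasible; the constraints give a ≤ 12 and b ≤ 13, which with a, b ≥ 0 keep the feasible region inside a bounded box. A feasible, bounded LP attains a finite optimum at a vertex.

Feasible with finite optimum z* = -65 at (0, 13).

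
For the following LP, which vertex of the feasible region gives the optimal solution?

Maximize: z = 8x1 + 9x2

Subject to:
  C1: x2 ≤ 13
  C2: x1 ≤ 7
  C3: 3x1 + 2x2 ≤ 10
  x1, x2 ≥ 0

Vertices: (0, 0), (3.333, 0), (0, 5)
Evaluating z = 8x1 + 9x2 at each vertex:
  (0, 0): z = 0
  (3.333, 0): z = 26.67
  (0, 5): z = 45

The largest value is z = 45, attained at (0, 5).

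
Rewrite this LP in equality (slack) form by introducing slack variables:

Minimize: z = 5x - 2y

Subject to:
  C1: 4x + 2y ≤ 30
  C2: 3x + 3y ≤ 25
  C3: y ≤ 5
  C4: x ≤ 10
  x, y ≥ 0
min z = 5x - 2y

s.t.
  4x + 2y + s1 = 30
  3x + 3y + s2 = 25
  y + s3 = 5
  x + s4 = 10
  x, y, s1, s2, s3, s4 ≥ 0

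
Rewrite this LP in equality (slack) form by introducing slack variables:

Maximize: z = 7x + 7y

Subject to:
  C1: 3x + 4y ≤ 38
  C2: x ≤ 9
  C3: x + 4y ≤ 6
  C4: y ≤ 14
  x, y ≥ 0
max z = 7x + 7y

s.t.
  3x + 4y + s1 = 38
  x + s2 = 9
  x + 4y + s3 = 6
  y + s4 = 14
  x, y, s1, s2, s3, s4 ≥ 0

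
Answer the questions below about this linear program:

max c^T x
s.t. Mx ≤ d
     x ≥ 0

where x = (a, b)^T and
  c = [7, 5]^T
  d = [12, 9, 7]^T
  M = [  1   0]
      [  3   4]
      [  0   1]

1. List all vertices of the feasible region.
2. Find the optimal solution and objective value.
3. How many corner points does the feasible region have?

1. (0, 0), (3, 0), (0, 2.25)
2. a = 3, b = 0, z = 21
3. 3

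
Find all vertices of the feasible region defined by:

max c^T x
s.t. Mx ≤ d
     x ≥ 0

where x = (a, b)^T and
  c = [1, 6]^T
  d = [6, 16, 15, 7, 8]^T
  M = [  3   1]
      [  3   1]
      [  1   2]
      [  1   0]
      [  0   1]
Each vertex is the intersection of two constraint boundaries that also satisfies all remaining constraints:
  a = 0 and b = 0 → (0, 0)
  3a + b = 6 and b = 0 → (2, 0)
  3a + b = 6 and a = 0 → (0, 6)

Vertices: (0, 0), (2, 0), (0, 6)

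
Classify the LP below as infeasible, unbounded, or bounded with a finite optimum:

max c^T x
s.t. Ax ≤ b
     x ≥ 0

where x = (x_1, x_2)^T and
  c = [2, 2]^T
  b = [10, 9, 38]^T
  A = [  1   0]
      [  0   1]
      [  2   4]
The point (10, 4.5) satisfies every constraint, so the LP is feasible; the constraints give x_1 ≤ 10 and x_2 ≤ 9, which with x_1, x_2 ≥ 0 keep the feasible region inside a bounded box. A feasible, bounded LP attains a finite optimum at a vertex.

Feasible with finite optimum z* = 29 at (10, 4.5).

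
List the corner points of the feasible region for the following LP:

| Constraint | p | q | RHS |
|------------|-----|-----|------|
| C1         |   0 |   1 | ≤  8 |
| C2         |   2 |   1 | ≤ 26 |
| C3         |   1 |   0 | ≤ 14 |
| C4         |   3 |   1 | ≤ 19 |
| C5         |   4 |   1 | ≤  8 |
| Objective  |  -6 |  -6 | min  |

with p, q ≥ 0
Each vertex is the intersection of two constraint boundaries that also satisfies all remaining constraints:
  p = 0 and q = 0 → (0, 0)
  4p + q = 8 and q = 0 → (2, 0)
  q = 8 and 4p + q = 8 → (0, 8)

Vertices: (0, 0), (2, 0), (0, 8)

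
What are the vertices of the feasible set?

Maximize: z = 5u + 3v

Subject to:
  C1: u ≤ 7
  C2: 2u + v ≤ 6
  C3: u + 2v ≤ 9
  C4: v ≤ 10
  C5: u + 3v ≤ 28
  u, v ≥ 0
Each vertex is the intersection of two constraint boundaries that also satisfies all remaining constraints:
  u = 0 and v = 0 → (0, 0)
  2u + v = 6 and v = 0 → (3, 0)
  2u + v = 6 and u + 2v = 9 → (1, 4)
  u + 2v = 9 and u = 0 → (0, 4.5)

Vertices: (0, 0), (3, 0), (1, 4), (0, 4.5)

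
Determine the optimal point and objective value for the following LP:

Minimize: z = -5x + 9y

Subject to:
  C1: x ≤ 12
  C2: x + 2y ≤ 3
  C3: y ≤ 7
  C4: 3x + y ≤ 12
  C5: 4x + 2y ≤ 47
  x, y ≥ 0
Each vertex is the intersection of two constraint boundaries that also satisfies all remaining constraints:
  x = 0 and y = 0 → (0, 0)
  x + 2y = 3 and y = 0 → (3, 0)
  x + 2y = 3 and x = 0 → (0, 1.5)

Evaluating z = -5x + 9y at each vertex:
  (0, 0): z = 0
  (3, 0): z = -15
  (0, 1.5): z = 13.5

The minimum is at (3, 0) with z = -15.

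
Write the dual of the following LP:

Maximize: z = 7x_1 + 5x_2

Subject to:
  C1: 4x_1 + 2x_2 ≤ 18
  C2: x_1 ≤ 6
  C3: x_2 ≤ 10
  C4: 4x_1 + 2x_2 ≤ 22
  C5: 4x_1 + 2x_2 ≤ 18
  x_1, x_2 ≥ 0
Minimize: z = 18y1 + 6y2 + 10y3 + 22y4 + 18y5

Subject to:
  C1: -4y1 - y2 - 4y4 - 4y5 ≤ -7
  C2: -2y1 - y3 - 2y4 - 2y5 ≤ -5
  y1, y2, y3, y4, y5 ≥ 0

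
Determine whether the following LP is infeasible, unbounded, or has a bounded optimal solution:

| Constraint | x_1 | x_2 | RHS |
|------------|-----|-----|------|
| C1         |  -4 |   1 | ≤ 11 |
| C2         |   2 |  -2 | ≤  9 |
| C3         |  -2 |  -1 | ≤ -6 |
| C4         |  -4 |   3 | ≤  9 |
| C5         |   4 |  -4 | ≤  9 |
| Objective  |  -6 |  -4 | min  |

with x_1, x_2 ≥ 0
Feasible point: (2, 2) satisfies every constraint, so the LP is feasible.
Direction d = (1, 1): for each constraint row a, a·d ≤ 0 —
  (-4)(1) + (1)(1) = -3 ≤ 0
  (2)(1) + (-2)(1) = 0 ≤ 0
  (-2)(1) + (-1)(1) = -3 ≤ 0
  (-4)(1) + (3)(1) = -1 ≤ 0
  (4)(1) + (-4)(1) = 0 ≤ 0
and d ≥ 0, so (2, 2) + t·d stays feasible for every t ≥ 0. Along this ray z = -6x_1 - 4x_2 changes by -10 per unit t, so z → −∞.

The LP is unbounded; z can be made arbitrarily small.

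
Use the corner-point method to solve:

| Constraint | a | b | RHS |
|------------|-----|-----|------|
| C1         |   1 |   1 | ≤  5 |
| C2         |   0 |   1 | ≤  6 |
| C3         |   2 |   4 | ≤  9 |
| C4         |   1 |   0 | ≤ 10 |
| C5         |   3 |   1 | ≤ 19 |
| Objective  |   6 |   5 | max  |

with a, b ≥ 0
a = 4.5, b = 0, z = 27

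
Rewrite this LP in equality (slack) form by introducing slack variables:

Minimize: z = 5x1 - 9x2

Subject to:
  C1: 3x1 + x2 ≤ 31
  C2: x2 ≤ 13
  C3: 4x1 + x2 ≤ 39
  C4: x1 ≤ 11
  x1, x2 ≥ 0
min z = 5x1 - 9x2

s.t.
  3x1 + x2 + s1 = 31
  x2 + s2 = 13
  4x1 + x2 + s3 = 39
  x1 + s4 = 11
  x1, x2, s1, s2, s3, s4 ≥ 0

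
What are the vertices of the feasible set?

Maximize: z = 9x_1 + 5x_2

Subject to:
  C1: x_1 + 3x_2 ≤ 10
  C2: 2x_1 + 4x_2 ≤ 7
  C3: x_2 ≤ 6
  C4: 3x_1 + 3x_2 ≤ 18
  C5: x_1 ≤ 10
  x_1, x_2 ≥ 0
Each vertex is the intersection of two constraint boundaries that also satisfies all remaining constraints:
  x_1 = 0 and x_2 = 0 → (0, 0)
  2x_1 + 4x_2 = 7 and x_2 = 0 → (3.5, 0)
  2x_1 + 4x_2 = 7 and x_1 = 0 → (0, 1.75)

Vertices: (0, 0), (3.5, 0), (0, 1.75)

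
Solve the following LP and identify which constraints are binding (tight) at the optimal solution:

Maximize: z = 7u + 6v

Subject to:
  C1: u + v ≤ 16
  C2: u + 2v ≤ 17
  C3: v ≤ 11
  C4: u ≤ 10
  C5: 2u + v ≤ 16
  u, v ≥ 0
Optimal: u = 5, v = 6
Slack at optimum:
  C1: slack = 5
  C2: slack = 0 (binding)
  C3: slack = 5
  C4: slack = 5
  C5: slack = 0 (binding)
  u ≥ 0: u = 5
  v ≥ 0: v = 6
Binding constraints: C2, C5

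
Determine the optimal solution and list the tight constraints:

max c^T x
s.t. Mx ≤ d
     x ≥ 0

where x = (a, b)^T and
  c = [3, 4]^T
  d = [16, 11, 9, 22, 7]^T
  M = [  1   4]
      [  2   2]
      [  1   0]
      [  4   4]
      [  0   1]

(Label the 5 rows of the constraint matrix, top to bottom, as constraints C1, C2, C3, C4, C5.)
Optimal: a = 2, b = 3.5
Binding: C1, C2, C4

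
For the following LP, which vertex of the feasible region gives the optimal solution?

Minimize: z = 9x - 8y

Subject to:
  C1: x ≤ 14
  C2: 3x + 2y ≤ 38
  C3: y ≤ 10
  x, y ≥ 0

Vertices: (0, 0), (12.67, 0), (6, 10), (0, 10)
Evaluating z = 9x - 8y at each vertex:
  (0, 0): z = 0
  (12.67, 0): z = 114
  (6, 10): z = -26
  (0, 10): z = -80

The smallest value is z = -80, attained at (0, 10).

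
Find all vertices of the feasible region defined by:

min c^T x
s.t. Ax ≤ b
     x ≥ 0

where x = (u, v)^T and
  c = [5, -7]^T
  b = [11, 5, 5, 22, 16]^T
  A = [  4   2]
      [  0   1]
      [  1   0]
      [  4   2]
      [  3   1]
Each vertex is the intersection of two constraint boundaries that also satisfies all remaining constraints:
  u = 0 and v = 0 → (0, 0)
  4u + 2v = 11 and v = 0 → (2.75, 0)
  4u + 2v = 11 and v = 5 → (0.25, 5)
  v = 5 and u = 0 → (0, 5)

Vertices: (0, 0), (2.75, 0), (0.25, 5), (0, 5)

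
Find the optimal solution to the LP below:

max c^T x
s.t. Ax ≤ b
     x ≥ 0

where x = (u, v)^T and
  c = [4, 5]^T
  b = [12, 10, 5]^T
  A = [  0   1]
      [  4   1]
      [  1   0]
Each vertex is the intersection of two constraint boundaries that also satisfies all remaining constraints:
  u = 0 and v = 0 → (0, 0)
  4u + v = 10 and v = 0 → (2.5, 0)
  4u + v = 10 and u = 0 → (0, 10)

Evaluating z = 4u + 5v at each vertex:
  (0, 0): z = 0
  (2.5, 0): z = 10
  (0, 10): z = 50

The maximum is at (0, 10) with z = 50.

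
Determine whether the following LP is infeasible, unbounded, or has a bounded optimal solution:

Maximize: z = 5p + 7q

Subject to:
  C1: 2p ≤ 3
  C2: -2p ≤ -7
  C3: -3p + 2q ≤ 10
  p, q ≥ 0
C1 requires 2p ≤ 3, while C2 (-2p ≤ -7) is equivalent to 2p ≥ 7. Together they would need 7 ≤ 2p ≤ 3, which is impossible since 7 > 3. No point satisfies all constraints.

The feasible region is empty; the LP is infeasible.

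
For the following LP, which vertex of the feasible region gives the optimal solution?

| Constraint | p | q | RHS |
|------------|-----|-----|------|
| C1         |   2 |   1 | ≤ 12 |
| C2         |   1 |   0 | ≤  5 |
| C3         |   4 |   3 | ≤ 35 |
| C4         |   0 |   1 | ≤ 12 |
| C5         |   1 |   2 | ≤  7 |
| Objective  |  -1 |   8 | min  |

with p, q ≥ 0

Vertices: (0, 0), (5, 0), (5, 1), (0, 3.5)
Evaluating z = -p + 8q at each vertex:
  (0, 0): z = 0
  (5, 0): z = -5
  (5, 1): z = 3
  (0, 3.5): z = 28

The smallest value is z = -5, attained at (5, 0).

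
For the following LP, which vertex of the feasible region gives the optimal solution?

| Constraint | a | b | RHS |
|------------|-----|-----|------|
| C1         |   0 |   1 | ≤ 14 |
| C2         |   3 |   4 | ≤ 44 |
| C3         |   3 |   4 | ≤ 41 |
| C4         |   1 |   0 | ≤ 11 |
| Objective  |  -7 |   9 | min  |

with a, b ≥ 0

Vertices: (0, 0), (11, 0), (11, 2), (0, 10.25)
(11, 0) with z = -77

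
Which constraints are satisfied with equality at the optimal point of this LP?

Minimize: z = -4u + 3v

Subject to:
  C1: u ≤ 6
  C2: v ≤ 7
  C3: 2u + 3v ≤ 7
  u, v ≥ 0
Optimal: u = 3.5, v = 0
Slack at optimum:
  C1: slack = 2.5
  C2: slack = 7
  C3: slack = 0 (binding)
  u ≥ 0: u = 3.5
  v ≥ 0: v = 0 (binding)
Binding constraints: C3, v ≥ 0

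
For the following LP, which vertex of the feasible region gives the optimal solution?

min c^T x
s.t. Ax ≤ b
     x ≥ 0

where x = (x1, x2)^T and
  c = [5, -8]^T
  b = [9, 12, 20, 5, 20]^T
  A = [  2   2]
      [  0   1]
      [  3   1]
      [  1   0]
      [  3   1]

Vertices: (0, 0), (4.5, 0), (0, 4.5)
(0, 4.5) with z = -36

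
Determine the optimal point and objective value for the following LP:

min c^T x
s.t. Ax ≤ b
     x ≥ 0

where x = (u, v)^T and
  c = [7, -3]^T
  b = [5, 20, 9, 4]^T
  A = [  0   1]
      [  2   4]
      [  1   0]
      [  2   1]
u = 0, v = 4, z = -12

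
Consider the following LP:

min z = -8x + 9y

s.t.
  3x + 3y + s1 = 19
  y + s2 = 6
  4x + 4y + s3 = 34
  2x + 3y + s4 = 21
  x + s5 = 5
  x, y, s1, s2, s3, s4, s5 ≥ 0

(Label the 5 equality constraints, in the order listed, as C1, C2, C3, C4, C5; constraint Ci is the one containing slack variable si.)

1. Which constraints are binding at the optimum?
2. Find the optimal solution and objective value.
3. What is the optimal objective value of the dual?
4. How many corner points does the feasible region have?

1. C5, y ≥ 0
2. x = 5, y = 0, z = -40
3. -40 (by strong duality, equal to the primal optimum)
4. 5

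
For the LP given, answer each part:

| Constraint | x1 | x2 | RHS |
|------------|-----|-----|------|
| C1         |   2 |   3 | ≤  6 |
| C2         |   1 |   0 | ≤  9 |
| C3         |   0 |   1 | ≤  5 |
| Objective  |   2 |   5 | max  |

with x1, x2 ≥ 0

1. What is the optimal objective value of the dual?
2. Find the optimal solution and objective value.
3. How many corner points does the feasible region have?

1. 10 (by strong duality, equal to the primal optimum)
2. x1 = 0, x2 = 2, z = 10
3. 3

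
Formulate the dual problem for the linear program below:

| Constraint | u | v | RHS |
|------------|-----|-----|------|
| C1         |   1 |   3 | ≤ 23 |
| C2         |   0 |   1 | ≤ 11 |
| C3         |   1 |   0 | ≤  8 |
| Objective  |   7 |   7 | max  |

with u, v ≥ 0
Minimize: z = 23y1 + 11y2 + 8y3

Subject to:
  C1: -y1 - y3 ≤ -7
  C2: -3y1 - y2 ≤ -7
  y1, y2, y3 ≥ 0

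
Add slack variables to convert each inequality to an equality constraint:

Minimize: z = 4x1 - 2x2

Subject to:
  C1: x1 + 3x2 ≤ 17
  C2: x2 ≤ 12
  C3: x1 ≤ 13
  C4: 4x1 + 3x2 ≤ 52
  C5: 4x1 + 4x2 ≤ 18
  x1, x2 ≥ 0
min z = 4x1 - 2x2

s.t.
  x1 + 3x2 + s1 = 17
  x2 + s2 = 12
  x1 + s3 = 13
  4x1 + 3x2 + s4 = 52
  4x1 + 4x2 + s5 = 18
  x1, x2, s1, s2, s3, s4, s5 ≥ 0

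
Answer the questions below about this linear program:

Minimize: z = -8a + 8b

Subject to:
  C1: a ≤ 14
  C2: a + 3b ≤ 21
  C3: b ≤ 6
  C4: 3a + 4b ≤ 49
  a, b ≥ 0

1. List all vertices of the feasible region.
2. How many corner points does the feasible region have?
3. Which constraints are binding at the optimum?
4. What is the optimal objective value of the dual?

1. (0, 0), (14, 0), (14, 1.75), (12.6, 2.8), (3, 6), (0, 6)
2. 6
3. C1, b ≥ 0
4. -112 (by strong duality, equal to the primal optimum)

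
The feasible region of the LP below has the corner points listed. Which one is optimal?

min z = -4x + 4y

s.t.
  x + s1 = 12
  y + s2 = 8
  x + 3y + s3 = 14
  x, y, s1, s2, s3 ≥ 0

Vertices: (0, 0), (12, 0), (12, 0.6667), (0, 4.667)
Evaluating z = -4x + 4y at each vertex:
  (0, 0): z = 0
  (12, 0): z = -48
  (12, 0.6667): z = -45.33
  (0, 4.667): z = 18.67

The smallest value is z = -48, attained at (12, 0).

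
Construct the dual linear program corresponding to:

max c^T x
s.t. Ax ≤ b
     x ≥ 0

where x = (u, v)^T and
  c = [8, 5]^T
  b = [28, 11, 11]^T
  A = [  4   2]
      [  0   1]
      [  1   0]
Minimize: z = 28y1 + 11y2 + 11y3

Subject to:
  C1: -4y1 - y3 ≤ -8
  C2: -2y1 - y2 ≤ -5
  y1, y2, y3 ≥ 0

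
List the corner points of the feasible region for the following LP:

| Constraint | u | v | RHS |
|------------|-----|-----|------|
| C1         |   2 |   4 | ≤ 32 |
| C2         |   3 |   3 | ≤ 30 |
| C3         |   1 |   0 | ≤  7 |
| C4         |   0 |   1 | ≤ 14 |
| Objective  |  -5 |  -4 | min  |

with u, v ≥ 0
Each vertex is the intersection of two constraint boundaries that also satisfies all remaining constraints:
  u = 0 and v = 0 → (0, 0)
  u = 7 and v = 0 → (7, 0)
  3u + 3v = 30 and u = 7 → (7, 3)
  2u + 4v = 32 and 3u + 3v = 30 → (4, 6)
  2u + 4v = 32 and u = 0 → (0, 8)

Vertices: (0, 0), (7, 0), (7, 3), (4, 6), (0, 8)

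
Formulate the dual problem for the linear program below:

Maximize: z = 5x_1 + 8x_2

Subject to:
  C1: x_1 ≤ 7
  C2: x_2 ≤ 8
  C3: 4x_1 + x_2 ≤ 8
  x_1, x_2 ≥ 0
Minimize: z = 7y1 + 8y2 + 8y3

Subject to:
  C1: -y1 - 4y3 ≤ -5
  C2: -y2 - y3 ≤ -8
  y1, y2, y3 ≥ 0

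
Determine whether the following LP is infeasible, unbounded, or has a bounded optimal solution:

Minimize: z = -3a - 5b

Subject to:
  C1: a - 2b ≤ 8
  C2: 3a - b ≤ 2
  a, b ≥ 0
Feasible point: (0, 0) satisfies every constraint, so the LP is feasible.
Direction d = (0, 1): for each constraint row a, a·d ≤ 0 —
  (1)(0) + (-2)(1) = -2 ≤ 0
  (3)(0) + (-1)(1) = -1 ≤ 0
and d ≥ 0, so (0, 0) + t·d stays feasible for every t ≥ 0. Along this ray z = -3a - 5b changes by -5 per unit t, so z → −∞.

Unbounded: there is a feasible ray along which z → −∞.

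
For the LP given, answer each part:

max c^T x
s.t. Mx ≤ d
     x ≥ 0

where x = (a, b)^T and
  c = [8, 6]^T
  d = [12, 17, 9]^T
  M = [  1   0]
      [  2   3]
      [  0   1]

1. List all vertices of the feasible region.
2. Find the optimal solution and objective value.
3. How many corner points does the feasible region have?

1. (0, 0), (8.5, 0), (0, 5.667)
2. a = 8.5, b = 0, z = 68
3. 3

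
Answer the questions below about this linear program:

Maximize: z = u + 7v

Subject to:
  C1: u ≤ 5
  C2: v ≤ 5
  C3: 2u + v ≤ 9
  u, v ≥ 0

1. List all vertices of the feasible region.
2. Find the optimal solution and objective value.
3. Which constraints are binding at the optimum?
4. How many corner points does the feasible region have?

1. (0, 0), (4.5, 0), (2, 5), (0, 5)
2. u = 2, v = 5, z = 37
3. C2, C3
4. 4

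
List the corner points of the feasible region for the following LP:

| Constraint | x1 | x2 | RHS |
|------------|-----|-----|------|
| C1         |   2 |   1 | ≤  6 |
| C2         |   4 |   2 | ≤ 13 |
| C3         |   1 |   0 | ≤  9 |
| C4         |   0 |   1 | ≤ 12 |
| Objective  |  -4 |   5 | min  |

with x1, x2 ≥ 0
Each vertex is the intersection of two constraint boundaries that also satisfies all remaining constraints:
  x1 = 0 and x2 = 0 → (0, 0)
  2x1 + x2 = 6 and x2 = 0 → (3, 0)
  2x1 + x2 = 6 and x1 = 0 → (0, 6)

Vertices: (0, 0), (3, 0), (0, 6)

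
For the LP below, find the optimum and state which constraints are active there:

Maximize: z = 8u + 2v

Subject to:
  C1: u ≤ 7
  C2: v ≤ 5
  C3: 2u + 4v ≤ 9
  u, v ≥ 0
Optimal: u = 4.5, v = 0
Binding: C3, v ≥ 0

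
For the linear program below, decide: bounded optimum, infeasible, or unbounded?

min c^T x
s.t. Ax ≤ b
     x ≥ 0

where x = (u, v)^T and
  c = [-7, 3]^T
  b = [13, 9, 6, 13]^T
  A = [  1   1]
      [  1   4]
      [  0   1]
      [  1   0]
The point (9, 0) satisfies every constraint, so the LP is feasible; the constraints give u ≤ 13 and v ≤ 6, which with u, v ≥ 0 keep the feasible region inside a bounded box. A feasible, bounded LP attains a finite optimum at a vertex.

Evaluating z = -7u + 3v at each vertex:
  (0, 0): z = 0
  (9, 0): z = -63
  (0, 2.25): z = 6.75

Bounded optimum: z* = -63 at (9, 0).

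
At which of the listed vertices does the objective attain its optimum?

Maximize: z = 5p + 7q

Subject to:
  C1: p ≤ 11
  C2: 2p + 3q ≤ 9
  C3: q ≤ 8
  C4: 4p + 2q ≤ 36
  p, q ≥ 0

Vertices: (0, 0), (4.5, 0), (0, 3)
(4.5, 0) with z = 22.5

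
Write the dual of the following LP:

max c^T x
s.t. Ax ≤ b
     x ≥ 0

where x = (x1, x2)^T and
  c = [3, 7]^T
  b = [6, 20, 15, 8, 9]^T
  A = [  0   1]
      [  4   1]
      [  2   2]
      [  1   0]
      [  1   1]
Minimize: z = 6y1 + 20y2 + 15y3 + 8y4 + 9y5

Subject to:
  C1: -4y2 - 2y3 - y4 - y5 ≤ -3
  C2: -y1 - y2 - 2y3 - y5 ≤ -7
  y1, y2, y3, y4, y5 ≥ 0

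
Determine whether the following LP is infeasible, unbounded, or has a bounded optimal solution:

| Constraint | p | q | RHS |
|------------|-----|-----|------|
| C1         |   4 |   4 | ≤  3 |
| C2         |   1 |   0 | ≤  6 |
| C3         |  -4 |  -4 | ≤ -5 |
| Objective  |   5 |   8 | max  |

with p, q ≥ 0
C1 requires 4p + 4q ≤ 3, while C3 (-4p - 4q ≤ -5) is equivalent to 4p + 4q ≥ 5. Together they would need 5 ≤ 4p + 4q ≤ 3, which is impossible since 5 > 3. No point satisfies all constraints.

Infeasible — the constraint set is empty.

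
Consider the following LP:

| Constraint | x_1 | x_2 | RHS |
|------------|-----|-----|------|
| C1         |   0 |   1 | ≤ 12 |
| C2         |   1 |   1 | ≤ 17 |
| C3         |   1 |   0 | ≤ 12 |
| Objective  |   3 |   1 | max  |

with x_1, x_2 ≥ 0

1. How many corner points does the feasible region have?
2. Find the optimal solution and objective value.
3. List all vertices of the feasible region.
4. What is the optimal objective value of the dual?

1. 5
2. x_1 = 12, x_2 = 5, z = 41
3. (0, 0), (12, 0), (12, 5), (5, 12), (0, 12)
4. 41 (by strong duality, equal to the primal optimum)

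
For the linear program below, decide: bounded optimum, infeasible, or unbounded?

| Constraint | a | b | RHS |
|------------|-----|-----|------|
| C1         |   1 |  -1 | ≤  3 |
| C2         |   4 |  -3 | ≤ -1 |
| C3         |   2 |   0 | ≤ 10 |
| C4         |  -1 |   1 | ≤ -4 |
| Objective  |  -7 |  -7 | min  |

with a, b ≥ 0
C1 requires a - b ≤ 3, while C4 (-a + b ≤ -4) is equivalent to a - b ≥ 4. Together they would need 4 ≤ a - b ≤ 3, which is impossible since 4 > 3. No point satisfies all constraints.

Infeasible — the constraint set is empty.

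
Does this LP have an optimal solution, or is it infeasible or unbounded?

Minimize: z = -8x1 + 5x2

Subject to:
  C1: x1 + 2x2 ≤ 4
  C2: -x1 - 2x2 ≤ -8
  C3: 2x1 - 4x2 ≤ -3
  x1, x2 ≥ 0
C1 requires x1 + 2x2 ≤ 4, while C2 (-x1 - 2x2 ≤ -8) is equivalent to x1 + 2x2 ≥ 8. Together they would need 8 ≤ x1 + 2x2 ≤ 4, which is impossible since 8 > 4. No point satisfies all constraints.

Infeasible: no point satisfies all constraints simultaneously.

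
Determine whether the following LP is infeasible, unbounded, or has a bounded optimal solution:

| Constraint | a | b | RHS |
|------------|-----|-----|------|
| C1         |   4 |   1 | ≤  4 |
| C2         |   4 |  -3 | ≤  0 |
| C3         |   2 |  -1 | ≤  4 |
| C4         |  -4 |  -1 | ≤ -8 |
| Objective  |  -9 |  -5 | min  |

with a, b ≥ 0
C1 requires 4a + b ≤ 4, while C4 (-4a - b ≤ -8) is equivalent to 4a + b ≥ 8. Together they would need 8 ≤ 4a + b ≤ 4, which is impossible since 8 > 4. No point satisfies all constraints.

Infeasible: no point satisfies all constraints simultaneously.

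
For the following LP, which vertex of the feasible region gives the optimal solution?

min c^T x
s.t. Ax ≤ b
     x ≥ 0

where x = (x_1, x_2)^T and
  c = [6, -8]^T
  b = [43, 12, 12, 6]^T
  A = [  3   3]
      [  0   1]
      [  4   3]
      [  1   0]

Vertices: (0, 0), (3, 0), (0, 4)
Evaluating z = 6x_1 - 8x_2 at each vertex:
  (0, 0): z = 0
  (3, 0): z = 18
  (0, 4): z = -32

The smallest value is z = -32, attained at (0, 4).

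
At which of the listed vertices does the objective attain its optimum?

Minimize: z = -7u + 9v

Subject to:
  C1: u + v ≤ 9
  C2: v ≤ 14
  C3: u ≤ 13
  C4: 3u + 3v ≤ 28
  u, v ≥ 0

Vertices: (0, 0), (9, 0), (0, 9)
Evaluating z = -7u + 9v at each vertex:
  (0, 0): z = 0
  (9, 0): z = -63
  (0, 9): z = 81

The smallest value is z = -63, attained at (9, 0).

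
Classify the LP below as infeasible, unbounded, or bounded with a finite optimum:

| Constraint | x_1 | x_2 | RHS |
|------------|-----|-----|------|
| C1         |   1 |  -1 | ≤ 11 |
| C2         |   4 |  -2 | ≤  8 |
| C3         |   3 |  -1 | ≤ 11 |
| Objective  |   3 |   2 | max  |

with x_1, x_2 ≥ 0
Feasible point: (0, 0) satisfies every constraint, so the LP is feasible.
Direction d = (0, 1): for each constraint row a, a·d ≤ 0 —
  (1)(0) + (-1)(1) = -1 ≤ 0
  (4)(0) + (-2)(1) = -2 ≤ 0
  (3)(0) + (-1)(1) = -1 ≤ 0
and d ≥ 0, so (0, 0) + t·d stays feasible for every t ≥ 0. Along this ray z = 3x_1 + 2x_2 changes by 2 per unit t, so z → +∞.

Unbounded — the objective can increase without bound over the feasible region.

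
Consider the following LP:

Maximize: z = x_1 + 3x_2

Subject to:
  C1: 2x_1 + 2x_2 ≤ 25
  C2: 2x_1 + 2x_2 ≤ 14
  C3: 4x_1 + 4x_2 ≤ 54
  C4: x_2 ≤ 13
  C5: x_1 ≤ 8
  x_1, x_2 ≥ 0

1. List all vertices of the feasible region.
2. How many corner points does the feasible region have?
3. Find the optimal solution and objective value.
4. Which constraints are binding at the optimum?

1. (0, 0), (7, 0), (0, 7)
2. 3
3. x_1 = 0, x_2 = 7, z = 21
4. C2, x_1 ≥ 0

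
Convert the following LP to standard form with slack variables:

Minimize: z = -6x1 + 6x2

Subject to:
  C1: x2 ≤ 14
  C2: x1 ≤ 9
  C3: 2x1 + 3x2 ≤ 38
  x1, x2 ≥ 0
min z = -6x1 + 6x2

s.t.
  x2 + s1 = 14
  x1 + s2 = 9
  2x1 + 3x2 + s3 = 38
  x1, x2, s1, s2, s3 ≥ 0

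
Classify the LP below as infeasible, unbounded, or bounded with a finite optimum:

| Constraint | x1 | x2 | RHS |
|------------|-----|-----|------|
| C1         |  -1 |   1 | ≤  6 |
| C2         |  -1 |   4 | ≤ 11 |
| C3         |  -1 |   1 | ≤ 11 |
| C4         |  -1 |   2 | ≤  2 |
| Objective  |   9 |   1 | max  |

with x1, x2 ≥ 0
Feasible point: (0, 0) satisfies every constraint, so the LP is feasible.
Direction d = (1, 0): for each constraint row a, a·d ≤ 0 —
  (-1)(1) + (1)(0) = -1 ≤ 0
  (-1)(1) + (4)(0) = -1 ≤ 0
  (-1)(1) + (1)(0) = -1 ≤ 0
  (-1)(1) + (2)(0) = -1 ≤ 0
and d ≥ 0, so (0, 0) + t·d stays feasible for every t ≥ 0. Along this ray z = 9x1 + x2 changes by 9 per unit t, so z → +∞.

Unbounded — the objective can increase without bound over the feasible region.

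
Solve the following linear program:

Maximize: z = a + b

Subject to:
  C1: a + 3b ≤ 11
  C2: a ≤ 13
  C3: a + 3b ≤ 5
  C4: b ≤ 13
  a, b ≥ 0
a = 5, b = 0, z = 5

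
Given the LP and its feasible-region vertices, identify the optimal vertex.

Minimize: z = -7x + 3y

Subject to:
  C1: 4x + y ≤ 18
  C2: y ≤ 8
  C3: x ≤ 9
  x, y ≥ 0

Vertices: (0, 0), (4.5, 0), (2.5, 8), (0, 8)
(4.5, 0) with z = -31.5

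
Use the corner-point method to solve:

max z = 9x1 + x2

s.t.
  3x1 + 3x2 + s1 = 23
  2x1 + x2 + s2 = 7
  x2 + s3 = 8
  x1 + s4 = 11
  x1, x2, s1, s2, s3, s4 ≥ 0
x1 = 3.5, x2 = 0, z = 31.5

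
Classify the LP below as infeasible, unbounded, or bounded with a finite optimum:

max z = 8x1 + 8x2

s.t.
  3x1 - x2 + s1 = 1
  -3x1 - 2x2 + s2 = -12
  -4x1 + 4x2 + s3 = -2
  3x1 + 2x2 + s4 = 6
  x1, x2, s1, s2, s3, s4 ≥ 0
The row 3x1 + 2x2 + s4 = 6 with s4 ≥ 0 requires 3x1 + 2x2 ≤ 6, while the row -3x1 - 2x2 + s2 = -12 with s2 ≥ 0 is equivalent to 3x1 + 2x2 ≥ 12. Together they would need 12 ≤ 3x1 + 2x2 ≤ 6, which is impossible since 12 > 6. No point satisfies all constraints.

Infeasible: no point satisfies all constraints simultaneously.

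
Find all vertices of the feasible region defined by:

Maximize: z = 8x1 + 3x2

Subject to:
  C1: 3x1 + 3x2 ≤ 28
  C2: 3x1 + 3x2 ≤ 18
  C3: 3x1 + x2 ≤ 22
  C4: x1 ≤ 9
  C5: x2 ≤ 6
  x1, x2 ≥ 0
Each vertex is the intersection of two constraint boundaries that also satisfies all remaining constraints:
  x1 = 0 and x2 = 0 → (0, 0)
  3x1 + 3x2 = 18 and x2 = 0 → (6, 0)
  3x1 + 3x2 = 18 and x2 = 6 → (0, 6)

Vertices: (0, 0), (6, 0), (0, 6)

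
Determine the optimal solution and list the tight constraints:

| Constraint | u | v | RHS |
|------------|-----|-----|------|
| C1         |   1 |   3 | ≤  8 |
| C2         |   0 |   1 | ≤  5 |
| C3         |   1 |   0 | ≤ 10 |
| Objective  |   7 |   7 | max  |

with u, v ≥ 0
Optimal: u = 8, v = 0
Binding: C1, v ≥ 0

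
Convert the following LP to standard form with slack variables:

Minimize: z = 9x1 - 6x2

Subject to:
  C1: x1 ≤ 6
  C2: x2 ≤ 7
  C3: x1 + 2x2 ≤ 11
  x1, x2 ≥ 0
min z = 9x1 - 6x2

s.t.
  x1 + s1 = 6
  x2 + s2 = 7
  x1 + 2x2 + s3 = 11
  x1, x2, s1, s2, s3 ≥ 0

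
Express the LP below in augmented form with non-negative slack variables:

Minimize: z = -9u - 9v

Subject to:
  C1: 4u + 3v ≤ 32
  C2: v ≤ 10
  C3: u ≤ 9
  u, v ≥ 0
min z = -9u - 9v

s.t.
  4u + 3v + s1 = 32
  v + s2 = 10
  u + s3 = 9
  u, v, s1, s2, s3 ≥ 0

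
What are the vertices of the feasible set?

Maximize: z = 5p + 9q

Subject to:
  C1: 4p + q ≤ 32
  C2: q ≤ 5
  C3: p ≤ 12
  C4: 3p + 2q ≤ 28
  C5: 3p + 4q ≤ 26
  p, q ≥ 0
Each vertex is the intersection of two constraint boundaries that also satisfies all remaining constraints:
  p = 0 and q = 0 → (0, 0)
  4p + q = 32 and q = 0 → (8, 0)
  4p + q = 32 and 3p + 4q = 26 → (7.846, 0.6154)
  q = 5 and 3p + 4q = 26 → (2, 5)
  q = 5 and p = 0 → (0, 5)

Vertices: (0, 0), (8, 0), (7.846, 0.6154), (2, 5), (0, 5)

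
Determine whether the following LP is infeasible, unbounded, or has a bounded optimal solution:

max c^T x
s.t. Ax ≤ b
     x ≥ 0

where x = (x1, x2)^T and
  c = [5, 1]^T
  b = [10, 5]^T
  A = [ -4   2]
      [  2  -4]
Feasible point: (0, 0) satisfies every constraint, so the LP is feasible.
Direction d = (1, 1): for each constraint row a, a·d ≤ 0 —
  (-4)(1) + (2)(1) = -2 ≤ 0
  (2)(1) + (-4)(1) = -2 ≤ 0
and d ≥ 0, so (0, 0) + t·d stays feasible for every t ≥ 0. Along this ray z = 5x1 + x2 changes by 6 per unit t, so z → +∞.

The LP is unbounded; z can be made arbitrarily large.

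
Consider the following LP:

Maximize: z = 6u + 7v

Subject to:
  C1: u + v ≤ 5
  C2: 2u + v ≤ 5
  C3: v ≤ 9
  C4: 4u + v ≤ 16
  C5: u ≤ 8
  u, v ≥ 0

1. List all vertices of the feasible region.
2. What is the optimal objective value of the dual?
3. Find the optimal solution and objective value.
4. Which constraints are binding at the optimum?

1. (0, 0), (2.5, 0), (0, 5)
2. 35 (by strong duality, equal to the primal optimum)
3. u = 0, v = 5, z = 35
4. C1, C2, u ≥ 0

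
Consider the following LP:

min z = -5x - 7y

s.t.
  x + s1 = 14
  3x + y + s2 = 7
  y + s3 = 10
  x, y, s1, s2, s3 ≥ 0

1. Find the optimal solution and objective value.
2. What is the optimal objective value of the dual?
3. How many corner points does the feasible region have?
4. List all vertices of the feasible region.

1. x = 0, y = 7, z = -49
2. -49 (by strong duality, equal to the primal optimum)
3. 3
4. (0, 0), (2.333, 0), (0, 7)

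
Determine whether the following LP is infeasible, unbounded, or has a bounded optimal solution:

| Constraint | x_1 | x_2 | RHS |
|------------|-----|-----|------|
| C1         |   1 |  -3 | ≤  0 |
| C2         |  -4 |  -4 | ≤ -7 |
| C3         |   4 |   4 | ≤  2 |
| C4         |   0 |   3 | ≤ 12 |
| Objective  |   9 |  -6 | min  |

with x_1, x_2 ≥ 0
C3 requires 4x_1 + 4x_2 ≤ 2, while C2 (-4x_1 - 4x_2 ≤ -7) is equivalent to 4x_1 + 4x_2 ≥ 7. Together they would need 7 ≤ 4x_1 + 4x_2 ≤ 2, which is impossible since 7 > 2. No point satisfies all constraints.

Infeasible: no point satisfies all constraints simultaneously.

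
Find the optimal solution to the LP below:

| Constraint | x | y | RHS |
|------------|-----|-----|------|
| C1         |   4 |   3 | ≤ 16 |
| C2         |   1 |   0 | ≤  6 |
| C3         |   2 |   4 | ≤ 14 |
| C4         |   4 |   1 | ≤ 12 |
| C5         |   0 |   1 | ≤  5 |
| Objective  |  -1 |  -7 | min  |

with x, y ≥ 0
Each vertex is the intersection of two constraint boundaries that also satisfies all remaining constraints:
  x = 0 and y = 0 → (0, 0)
  4x + y = 12 and y = 0 → (3, 0)
  4x + 3y = 16 and 4x + y = 12 → (2.5, 2)
  4x + 3y = 16 and 2x + 4y = 14 → (2.2, 2.4)
  2x + 4y = 14 and x = 0 → (0, 3.5)

Evaluating z = -x - 7y at each vertex:
  (0, 0): z = 0
  (3, 0): z = -3
  (2.5, 2): z = -16.5
  (2.2, 2.4): z = -19
  (0, 3.5): z = -24.5

The minimum is at (0, 3.5) with z = -24.5.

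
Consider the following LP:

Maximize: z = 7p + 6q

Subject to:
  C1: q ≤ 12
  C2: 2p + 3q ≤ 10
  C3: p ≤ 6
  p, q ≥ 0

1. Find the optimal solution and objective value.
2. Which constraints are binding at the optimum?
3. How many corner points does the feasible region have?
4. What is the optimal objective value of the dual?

1. p = 5, q = 0, z = 35
2. C2, q ≥ 0
3. 3
4. 35 (by strong duality, equal to the primal optimum)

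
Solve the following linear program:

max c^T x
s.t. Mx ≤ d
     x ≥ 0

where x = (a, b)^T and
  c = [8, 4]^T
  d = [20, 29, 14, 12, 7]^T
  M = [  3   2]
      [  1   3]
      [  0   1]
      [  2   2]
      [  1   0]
Each vertex is the intersection of two constraint boundaries that also satisfies all remaining constraints:
  a = 0 and b = 0 → (0, 0)
  2a + 2b = 12 and b = 0 → (6, 0)
  2a + 2b = 12 and a = 0 → (0, 6)

Evaluating z = 8a + 4b at each vertex:
  (0, 0): z = 0
  (6, 0): z = 48
  (0, 6): z = 24

The maximum is at (6, 0) with z = 48.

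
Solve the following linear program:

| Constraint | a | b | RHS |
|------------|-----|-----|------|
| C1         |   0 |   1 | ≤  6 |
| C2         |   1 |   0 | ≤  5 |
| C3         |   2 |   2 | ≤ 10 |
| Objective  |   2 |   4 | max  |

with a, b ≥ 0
a = 0, b = 5, z = 20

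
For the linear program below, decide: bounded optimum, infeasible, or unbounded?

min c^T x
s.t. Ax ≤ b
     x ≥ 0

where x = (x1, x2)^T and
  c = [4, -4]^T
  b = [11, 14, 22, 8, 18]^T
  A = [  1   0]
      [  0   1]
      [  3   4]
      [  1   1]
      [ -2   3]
The point (0, 5.5) satisfies every constraint, so the LP is feasible; the constraints give x1 ≤ 11 and x2 ≤ 14, which with x1, x2 ≥ 0 keep the feasible region inside a bounded box. A feasible, bounded LP attains a finite optimum at a vertex.

Evaluating z = 4x1 - 4x2 at each vertex:
  (0, 0): z = 0
  (7.333, 0): z = 29.33
  (0, 5.5): z = -22

Feasible with finite optimum z* = -22 at (0, 5.5).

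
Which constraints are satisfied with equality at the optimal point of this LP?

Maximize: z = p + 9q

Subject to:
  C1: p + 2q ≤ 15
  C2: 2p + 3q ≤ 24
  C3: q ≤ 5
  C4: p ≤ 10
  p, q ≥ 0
Optimal: p = 4.5, q = 5
Slack at optimum:
  C1: slack = 0.5
  C2: slack = 0 (binding)
  C3: slack = 0 (binding)
  C4: slack = 5.5
  p ≥ 0: p = 4.5
  q ≥ 0: q = 5
Binding constraints: C2, C3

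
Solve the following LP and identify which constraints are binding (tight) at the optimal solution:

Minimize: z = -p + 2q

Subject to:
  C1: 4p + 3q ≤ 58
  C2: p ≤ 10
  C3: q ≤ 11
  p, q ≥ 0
Optimal: p = 10, q = 0
Slack at optimum:
  C1: slack = 18
  C2: slack = 0 (binding)
  C3: slack = 11
  p ≥ 0: p = 10
  q ≥ 0: q = 0 (binding)
Binding constraints: C2, q ≥ 0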